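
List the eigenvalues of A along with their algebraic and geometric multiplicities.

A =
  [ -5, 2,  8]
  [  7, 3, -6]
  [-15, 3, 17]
λ = 5: alg = 3, geom = 1

Step 1 — factor the characteristic polynomial to read off the algebraic multiplicities:
  χ_A(x) = (x - 5)^3

Step 2 — compute geometric multiplicities via the rank-nullity identity g(λ) = n − rank(A − λI):
  rank(A − (5)·I) = 2, so dim ker(A − (5)·I) = n − 2 = 1

Summary:
  λ = 5: algebraic multiplicity = 3, geometric multiplicity = 1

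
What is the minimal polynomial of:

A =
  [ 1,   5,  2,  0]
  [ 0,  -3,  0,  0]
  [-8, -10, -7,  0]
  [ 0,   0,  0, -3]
x^2 + 6*x + 9

The characteristic polynomial is χ_A(x) = (x + 3)^4, so the eigenvalues are known. The minimal polynomial is
  m_A(x) = Π_λ (x − λ)^{k_λ}
where k_λ is the size of the *largest* Jordan block for λ (equivalently, the smallest k with (A − λI)^k v = 0 for every generalised eigenvector v of λ).

  λ = -3: largest Jordan block has size 2, contributing (x + 3)^2

So m_A(x) = (x + 3)^2 = x^2 + 6*x + 9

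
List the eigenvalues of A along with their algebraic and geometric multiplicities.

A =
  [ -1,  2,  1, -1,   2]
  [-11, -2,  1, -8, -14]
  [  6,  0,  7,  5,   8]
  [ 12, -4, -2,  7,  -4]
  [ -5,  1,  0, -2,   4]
λ = 0: alg = 2, geom = 1; λ = 5: alg = 3, geom = 1

Step 1 — factor the characteristic polynomial to read off the algebraic multiplicities:
  χ_A(x) = x^2*(x - 5)^3

Step 2 — compute geometric multiplicities via the rank-nullity identity g(λ) = n − rank(A − λI):
  rank(A − (0)·I) = 4, so dim ker(A − (0)·I) = n − 4 = 1
  rank(A − (5)·I) = 4, so dim ker(A − (5)·I) = n − 4 = 1

Summary:
  λ = 0: algebraic multiplicity = 2, geometric multiplicity = 1
  λ = 5: algebraic multiplicity = 3, geometric multiplicity = 1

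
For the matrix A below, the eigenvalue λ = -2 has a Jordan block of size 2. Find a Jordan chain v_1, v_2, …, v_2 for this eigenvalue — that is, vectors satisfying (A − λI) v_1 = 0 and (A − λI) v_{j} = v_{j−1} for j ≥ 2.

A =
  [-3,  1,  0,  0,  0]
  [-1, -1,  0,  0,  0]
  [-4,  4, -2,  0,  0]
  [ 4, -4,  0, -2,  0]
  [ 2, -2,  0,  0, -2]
A Jordan chain for λ = -2 of length 2:
v_1 = (-1, -1, -4, 4, 2)ᵀ
v_2 = (1, 0, 0, 0, 0)ᵀ

Let N = A − (-2)·I. We want v_2 with N^2 v_2 = 0 but N^1 v_2 ≠ 0; then v_{j-1} := N · v_j for j = 2, …, 2.

Pick v_2 = (1, 0, 0, 0, 0)ᵀ.
Then v_1 = N · v_2 = (-1, -1, -4, 4, 2)ᵀ.

Sanity check: (A − (-2)·I) v_1 = (0, 0, 0, 0, 0)ᵀ = 0. ✓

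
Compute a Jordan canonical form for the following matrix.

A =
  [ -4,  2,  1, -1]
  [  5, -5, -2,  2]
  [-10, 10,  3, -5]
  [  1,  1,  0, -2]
J_3(-2) ⊕ J_1(-2)

The characteristic polynomial is
  det(x·I − A) = x^4 + 8*x^3 + 24*x^2 + 32*x + 16 = (x + 2)^4

Eigenvalues and multiplicities (the geometric multiplicity of λ is n − rank(A − λI), which equals the number of Jordan blocks for λ):
  λ = -2: algebraic multiplicity = 4, geometric multiplicity = 2

Determining the block sizes for each eigenvalue:
  λ = -2: with am = 4 and gm = 2, the partition is not yet determined (e.g. several partitions of 4 into 2 parts exist). Let N = A − (-2)·I. Computing rank(N^1) = 2, rank(N^2) = 1, rank(N^3) = 0; the number of blocks of size ≥ j is rank(N^{j−1}) − rank(N^j), giving [2, 1, 1]. So we have 1 block(s) of size 3, 1 block(s) of size 1 → block sizes [3, 1]

Assembling the blocks gives a Jordan form
J =
  [-2,  1,  0,  0]
  [ 0, -2,  1,  0]
  [ 0,  0, -2,  0]
  [ 0,  0,  0, -2]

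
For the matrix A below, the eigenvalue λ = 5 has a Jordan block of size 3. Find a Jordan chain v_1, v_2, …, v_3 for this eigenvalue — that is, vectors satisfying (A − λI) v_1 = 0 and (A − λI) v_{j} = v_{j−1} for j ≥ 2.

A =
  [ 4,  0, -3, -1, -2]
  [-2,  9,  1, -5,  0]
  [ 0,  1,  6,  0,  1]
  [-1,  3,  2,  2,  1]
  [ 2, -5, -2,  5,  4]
A Jordan chain for λ = 5 of length 3:
v_1 = (-2, -1, 0, 0, 1)ᵀ
v_2 = (-1, -2, 0, -1, 2)ᵀ
v_3 = (1, 0, 0, 0, 0)ᵀ

Let N = A − (5)·I. We want v_3 with N^3 v_3 = 0 but N^2 v_3 ≠ 0; then v_{j-1} := N · v_j for j = 3, …, 2.

Pick v_3 = (1, 0, 0, 0, 0)ᵀ.
Then v_2 = N · v_3 = (-1, -2, 0, -1, 2)ᵀ.
Then v_1 = N · v_2 = (-2, -1, 0, 0, 1)ᵀ.

Sanity check: (A − (5)·I) v_1 = (0, 0, 0, 0, 0)ᵀ = 0. ✓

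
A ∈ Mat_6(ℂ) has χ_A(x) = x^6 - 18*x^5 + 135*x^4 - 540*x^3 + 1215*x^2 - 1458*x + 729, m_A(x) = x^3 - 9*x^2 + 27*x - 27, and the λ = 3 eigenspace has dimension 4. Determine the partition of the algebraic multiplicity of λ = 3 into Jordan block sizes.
Block sizes for λ = 3: [3, 1, 1, 1]

Step 1 — from the characteristic polynomial, algebraic multiplicity of λ = 3 is 6. From dim ker(A − (3)·I) = 4, there are exactly 4 Jordan blocks for λ = 3.
Step 2 — from the minimal polynomial, the factor (x − 3)^3 tells us the largest block for λ = 3 has size 3.
Step 3 — with total size 6, 4 blocks, and largest block 3, the block sizes (in nonincreasing order) are [3, 1, 1, 1].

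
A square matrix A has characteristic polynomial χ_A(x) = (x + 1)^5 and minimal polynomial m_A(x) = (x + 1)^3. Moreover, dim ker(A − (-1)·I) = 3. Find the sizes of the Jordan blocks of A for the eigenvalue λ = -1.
Block sizes for λ = -1: [3, 1, 1]

Step 1 — from the characteristic polynomial, algebraic multiplicity of λ = -1 is 5. From dim ker(A − (-1)·I) = 3, there are exactly 3 Jordan blocks for λ = -1.
Step 2 — from the minimal polynomial, the factor (x + 1)^3 tells us the largest block for λ = -1 has size 3.
Step 3 — with total size 5, 3 blocks, and largest block 3, the block sizes (in nonincreasing order) are [3, 1, 1].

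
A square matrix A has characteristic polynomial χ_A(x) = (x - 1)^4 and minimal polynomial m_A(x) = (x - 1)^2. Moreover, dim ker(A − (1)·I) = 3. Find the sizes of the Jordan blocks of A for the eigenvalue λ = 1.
Block sizes for λ = 1: [2, 1, 1]

Step 1 — from the characteristic polynomial, algebraic multiplicity of λ = 1 is 4. From dim ker(A − (1)·I) = 3, there are exactly 3 Jordan blocks for λ = 1.
Step 2 — from the minimal polynomial, the factor (x − 1)^2 tells us the largest block for λ = 1 has size 2.
Step 3 — with total size 4, 3 blocks, and largest block 2, the block sizes (in nonincreasing order) are [2, 1, 1].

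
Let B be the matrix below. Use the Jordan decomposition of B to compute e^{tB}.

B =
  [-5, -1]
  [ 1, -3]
e^{tB} =
  [-t*exp(-4*t) + exp(-4*t), -t*exp(-4*t)]
  [t*exp(-4*t), t*exp(-4*t) + exp(-4*t)]

Strategy: write B = P · J · P⁻¹ where J is a Jordan canonical form, so e^{tB} = P · e^{tJ} · P⁻¹, and e^{tJ} can be computed block-by-block.

B has Jordan form
J =
  [-4,  1]
  [ 0, -4]
(up to reordering of blocks).

Per-block formulas:
  For a 2×2 Jordan block J_2(-4): exp(t · J_2(-4)) = e^(-4t)·(I + t·N), where N is the 2×2 nilpotent shift.

After assembling e^{tJ} and conjugating by P, we get:

e^{tB} =
  [-t*exp(-4*t) + exp(-4*t), -t*exp(-4*t)]
  [t*exp(-4*t), t*exp(-4*t) + exp(-4*t)]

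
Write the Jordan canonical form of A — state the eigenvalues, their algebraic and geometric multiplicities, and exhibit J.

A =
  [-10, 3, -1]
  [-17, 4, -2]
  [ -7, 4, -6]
J_3(-4)

The characteristic polynomial is
  det(x·I − A) = x^3 + 12*x^2 + 48*x + 64 = (x + 4)^3

Eigenvalues and multiplicities (the geometric multiplicity of λ is n − rank(A − λI), which equals the number of Jordan blocks for λ):
  λ = -4: algebraic multiplicity = 3, geometric multiplicity = 1

Determining the block sizes for each eigenvalue:
  λ = -4: one block (gm = 1), so the single block has size am = 3 → block sizes [3]

Assembling the blocks gives a Jordan form
J =
  [-4,  1,  0]
  [ 0, -4,  1]
  [ 0,  0, -4]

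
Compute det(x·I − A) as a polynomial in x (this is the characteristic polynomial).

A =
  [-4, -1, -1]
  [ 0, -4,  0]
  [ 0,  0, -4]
x^3 + 12*x^2 + 48*x + 64

Expanding det(x·I − A) (e.g. by cofactor expansion or by noting that A is similar to its Jordan form J, which has the same characteristic polynomial as A) gives
  χ_A(x) = x^3 + 12*x^2 + 48*x + 64
which factors as (x + 4)^3. The eigenvalues (with algebraic multiplicities) are λ = -4 with multiplicity 3.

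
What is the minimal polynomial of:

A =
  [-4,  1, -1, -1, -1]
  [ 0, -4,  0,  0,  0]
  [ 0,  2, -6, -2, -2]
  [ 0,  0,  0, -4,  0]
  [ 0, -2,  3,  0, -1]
x^3 + 11*x^2 + 40*x + 48

The characteristic polynomial is χ_A(x) = (x + 3)*(x + 4)^4, so the eigenvalues are known. The minimal polynomial is
  m_A(x) = Π_λ (x − λ)^{k_λ}
where k_λ is the size of the *largest* Jordan block for λ (equivalently, the smallest k with (A − λI)^k v = 0 for every generalised eigenvector v of λ).

  λ = -4: largest Jordan block has size 2, contributing (x + 4)^2
  λ = -3: largest Jordan block has size 1, contributing (x + 3)

So m_A(x) = (x + 3)*(x + 4)^2 = x^3 + 11*x^2 + 40*x + 48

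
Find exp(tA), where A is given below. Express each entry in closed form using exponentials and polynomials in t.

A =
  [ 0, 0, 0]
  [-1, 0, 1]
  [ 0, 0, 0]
e^{tA} =
  [1, 0, 0]
  [-t, 1, t]
  [0, 0, 1]

Strategy: write A = P · J · P⁻¹ where J is a Jordan canonical form, so e^{tA} = P · e^{tJ} · P⁻¹, and e^{tJ} can be computed block-by-block.

A has Jordan form
J =
  [0, 1, 0]
  [0, 0, 0]
  [0, 0, 0]
(up to reordering of blocks).

Per-block formulas:
  For a 2×2 Jordan block J_2(0): exp(t · J_2(0)) = e^(0t)·(I + t·N), where N is the 2×2 nilpotent shift.
  For a 1×1 block at λ = 0: exp(t · [0]) = [e^(0t)].

After assembling e^{tJ} and conjugating by P, we get:

e^{tA} =
  [1, 0, 0]
  [-t, 1, t]
  [0, 0, 1]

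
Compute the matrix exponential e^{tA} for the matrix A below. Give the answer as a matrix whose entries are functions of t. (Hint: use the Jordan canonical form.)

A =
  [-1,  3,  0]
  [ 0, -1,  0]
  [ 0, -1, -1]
e^{tA} =
  [exp(-t), 3*t*exp(-t), 0]
  [0, exp(-t), 0]
  [0, -t*exp(-t), exp(-t)]

Strategy: write A = P · J · P⁻¹ where J is a Jordan canonical form, so e^{tA} = P · e^{tJ} · P⁻¹, and e^{tJ} can be computed block-by-block.

A has Jordan form
J =
  [-1,  1,  0]
  [ 0, -1,  0]
  [ 0,  0, -1]
(up to reordering of blocks).

Per-block formulas:
  For a 1×1 block at λ = -1: exp(t · [-1]) = [e^(-1t)].
  For a 2×2 Jordan block J_2(-1): exp(t · J_2(-1)) = e^(-1t)·(I + t·N), where N is the 2×2 nilpotent shift.

After assembling e^{tJ} and conjugating by P, we get:

e^{tA} =
  [exp(-t), 3*t*exp(-t), 0]
  [0, exp(-t), 0]
  [0, -t*exp(-t), exp(-t)]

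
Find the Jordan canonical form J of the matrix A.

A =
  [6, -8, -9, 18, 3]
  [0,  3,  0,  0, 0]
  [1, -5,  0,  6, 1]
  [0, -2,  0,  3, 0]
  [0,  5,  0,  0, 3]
J_2(3) ⊕ J_2(3) ⊕ J_1(3)

The characteristic polynomial is
  det(x·I − A) = x^5 - 15*x^4 + 90*x^3 - 270*x^2 + 405*x - 243 = (x - 3)^5

Eigenvalues and multiplicities (the geometric multiplicity of λ is n − rank(A − λI), which equals the number of Jordan blocks for λ):
  λ = 3: algebraic multiplicity = 5, geometric multiplicity = 3

Determining the block sizes for each eigenvalue:
  λ = 3: with am = 5 and gm = 3, the partition is not yet determined (e.g. several partitions of 5 into 3 parts exist). Let N = A − (3)·I. Computing rank(N^1) = 2, rank(N^2) = 0; the number of blocks of size ≥ j is rank(N^{j−1}) − rank(N^j), giving [3, 2]. So we have 2 block(s) of size 2, 1 block(s) of size 1 → block sizes [2, 2, 1]

Assembling the blocks gives a Jordan form
J =
  [3, 1, 0, 0, 0]
  [0, 3, 0, 0, 0]
  [0, 0, 3, 1, 0]
  [0, 0, 0, 3, 0]
  [0, 0, 0, 0, 3]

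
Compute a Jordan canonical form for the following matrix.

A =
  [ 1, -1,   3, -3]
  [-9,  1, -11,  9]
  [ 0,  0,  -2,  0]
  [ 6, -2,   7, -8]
J_3(-2) ⊕ J_1(-2)

The characteristic polynomial is
  det(x·I − A) = x^4 + 8*x^3 + 24*x^2 + 32*x + 16 = (x + 2)^4

Eigenvalues and multiplicities (the geometric multiplicity of λ is n − rank(A − λI), which equals the number of Jordan blocks for λ):
  λ = -2: algebraic multiplicity = 4, geometric multiplicity = 2

Determining the block sizes for each eigenvalue:
  λ = -2: with am = 4 and gm = 2, the partition is not yet determined (e.g. several partitions of 4 into 2 parts exist). Let N = A − (-2)·I. Computing rank(N^1) = 2, rank(N^2) = 1, rank(N^3) = 0; the number of blocks of size ≥ j is rank(N^{j−1}) − rank(N^j), giving [2, 1, 1]. So we have 1 block(s) of size 3, 1 block(s) of size 1 → block sizes [3, 1]

Assembling the blocks gives a Jordan form
J =
  [-2,  1,  0,  0]
  [ 0, -2,  1,  0]
  [ 0,  0, -2,  0]
  [ 0,  0,  0, -2]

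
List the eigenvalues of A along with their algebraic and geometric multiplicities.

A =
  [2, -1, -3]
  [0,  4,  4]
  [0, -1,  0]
λ = 2: alg = 3, geom = 1

Step 1 — factor the characteristic polynomial to read off the algebraic multiplicities:
  χ_A(x) = (x - 2)^3

Step 2 — compute geometric multiplicities via the rank-nullity identity g(λ) = n − rank(A − λI):
  rank(A − (2)·I) = 2, so dim ker(A − (2)·I) = n − 2 = 1

Summary:
  λ = 2: algebraic multiplicity = 3, geometric multiplicity = 1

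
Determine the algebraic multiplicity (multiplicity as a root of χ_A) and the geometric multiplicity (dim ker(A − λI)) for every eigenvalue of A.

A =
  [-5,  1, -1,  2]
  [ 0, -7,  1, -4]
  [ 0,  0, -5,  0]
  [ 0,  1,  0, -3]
λ = -5: alg = 4, geom = 2

Step 1 — factor the characteristic polynomial to read off the algebraic multiplicities:
  χ_A(x) = (x + 5)^4

Step 2 — compute geometric multiplicities via the rank-nullity identity g(λ) = n − rank(A − λI):
  rank(A − (-5)·I) = 2, so dim ker(A − (-5)·I) = n − 2 = 2

Summary:
  λ = -5: algebraic multiplicity = 4, geometric multiplicity = 2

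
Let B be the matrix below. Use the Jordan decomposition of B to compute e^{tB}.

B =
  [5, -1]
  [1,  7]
e^{tB} =
  [-t*exp(6*t) + exp(6*t), -t*exp(6*t)]
  [t*exp(6*t), t*exp(6*t) + exp(6*t)]

Strategy: write B = P · J · P⁻¹ where J is a Jordan canonical form, so e^{tB} = P · e^{tJ} · P⁻¹, and e^{tJ} can be computed block-by-block.

B has Jordan form
J =
  [6, 1]
  [0, 6]
(up to reordering of blocks).

Per-block formulas:
  For a 2×2 Jordan block J_2(6): exp(t · J_2(6)) = e^(6t)·(I + t·N), where N is the 2×2 nilpotent shift.

After assembling e^{tJ} and conjugating by P, we get:

e^{tB} =
  [-t*exp(6*t) + exp(6*t), -t*exp(6*t)]
  [t*exp(6*t), t*exp(6*t) + exp(6*t)]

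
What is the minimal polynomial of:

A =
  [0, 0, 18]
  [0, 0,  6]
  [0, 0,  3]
x^2 - 3*x

The characteristic polynomial is χ_A(x) = x^2*(x - 3), so the eigenvalues are known. The minimal polynomial is
  m_A(x) = Π_λ (x − λ)^{k_λ}
where k_λ is the size of the *largest* Jordan block for λ (equivalently, the smallest k with (A − λI)^k v = 0 for every generalised eigenvector v of λ).

  λ = 0: largest Jordan block has size 1, contributing (x − 0)
  λ = 3: largest Jordan block has size 1, contributing (x − 3)

So m_A(x) = x*(x - 3) = x^2 - 3*x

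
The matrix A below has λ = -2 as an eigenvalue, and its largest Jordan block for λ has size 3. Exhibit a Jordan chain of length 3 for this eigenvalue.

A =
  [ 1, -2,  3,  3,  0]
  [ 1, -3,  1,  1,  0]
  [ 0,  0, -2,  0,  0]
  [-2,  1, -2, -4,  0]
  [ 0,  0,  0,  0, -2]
A Jordan chain for λ = -2 of length 3:
v_1 = (1, 0, 0, -1, 0)ᵀ
v_2 = (3, 1, 0, -2, 0)ᵀ
v_3 = (1, 0, 0, 0, 0)ᵀ

Let N = A − (-2)·I. We want v_3 with N^3 v_3 = 0 but N^2 v_3 ≠ 0; then v_{j-1} := N · v_j for j = 3, …, 2.

Pick v_3 = (1, 0, 0, 0, 0)ᵀ.
Then v_2 = N · v_3 = (3, 1, 0, -2, 0)ᵀ.
Then v_1 = N · v_2 = (1, 0, 0, -1, 0)ᵀ.

Sanity check: (A − (-2)·I) v_1 = (0, 0, 0, 0, 0)ᵀ = 0. ✓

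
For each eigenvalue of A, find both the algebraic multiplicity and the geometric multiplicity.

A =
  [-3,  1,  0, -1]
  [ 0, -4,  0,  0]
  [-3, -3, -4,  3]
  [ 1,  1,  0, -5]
λ = -4: alg = 4, geom = 3

Step 1 — factor the characteristic polynomial to read off the algebraic multiplicities:
  χ_A(x) = (x + 4)^4

Step 2 — compute geometric multiplicities via the rank-nullity identity g(λ) = n − rank(A − λI):
  rank(A − (-4)·I) = 1, so dim ker(A − (-4)·I) = n − 1 = 3

Summary:
  λ = -4: algebraic multiplicity = 4, geometric multiplicity = 3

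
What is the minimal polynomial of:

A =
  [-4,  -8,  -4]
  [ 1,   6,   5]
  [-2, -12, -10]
x^3 + 8*x^2 + 16*x

The characteristic polynomial is χ_A(x) = x*(x + 4)^2, so the eigenvalues are known. The minimal polynomial is
  m_A(x) = Π_λ (x − λ)^{k_λ}
where k_λ is the size of the *largest* Jordan block for λ (equivalently, the smallest k with (A − λI)^k v = 0 for every generalised eigenvector v of λ).

  λ = -4: largest Jordan block has size 2, contributing (x + 4)^2
  λ = 0: largest Jordan block has size 1, contributing (x − 0)

So m_A(x) = x*(x + 4)^2 = x^3 + 8*x^2 + 16*x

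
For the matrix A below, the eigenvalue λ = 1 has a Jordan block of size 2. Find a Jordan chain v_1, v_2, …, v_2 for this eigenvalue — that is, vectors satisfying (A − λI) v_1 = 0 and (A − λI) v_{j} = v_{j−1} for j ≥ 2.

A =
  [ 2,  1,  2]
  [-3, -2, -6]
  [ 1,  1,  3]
A Jordan chain for λ = 1 of length 2:
v_1 = (1, -3, 1)ᵀ
v_2 = (1, 0, 0)ᵀ

Let N = A − (1)·I. We want v_2 with N^2 v_2 = 0 but N^1 v_2 ≠ 0; then v_{j-1} := N · v_j for j = 2, …, 2.

Pick v_2 = (1, 0, 0)ᵀ.
Then v_1 = N · v_2 = (1, -3, 1)ᵀ.

Sanity check: (A − (1)·I) v_1 = (0, 0, 0)ᵀ = 0. ✓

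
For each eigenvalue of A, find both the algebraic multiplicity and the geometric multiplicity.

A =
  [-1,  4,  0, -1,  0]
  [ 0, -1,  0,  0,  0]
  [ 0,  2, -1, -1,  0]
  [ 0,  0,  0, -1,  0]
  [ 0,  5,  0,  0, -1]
λ = -1: alg = 5, geom = 3

Step 1 — factor the characteristic polynomial to read off the algebraic multiplicities:
  χ_A(x) = (x + 1)^5

Step 2 — compute geometric multiplicities via the rank-nullity identity g(λ) = n − rank(A − λI):
  rank(A − (-1)·I) = 2, so dim ker(A − (-1)·I) = n − 2 = 3

Summary:
  λ = -1: algebraic multiplicity = 5, geometric multiplicity = 3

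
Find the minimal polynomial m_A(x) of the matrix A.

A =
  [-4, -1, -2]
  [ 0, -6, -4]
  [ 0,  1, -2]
x^2 + 8*x + 16

The characteristic polynomial is χ_A(x) = (x + 4)^3, so the eigenvalues are known. The minimal polynomial is
  m_A(x) = Π_λ (x − λ)^{k_λ}
where k_λ is the size of the *largest* Jordan block for λ (equivalently, the smallest k with (A − λI)^k v = 0 for every generalised eigenvector v of λ).

  λ = -4: largest Jordan block has size 2, contributing (x + 4)^2

So m_A(x) = (x + 4)^2 = x^2 + 8*x + 16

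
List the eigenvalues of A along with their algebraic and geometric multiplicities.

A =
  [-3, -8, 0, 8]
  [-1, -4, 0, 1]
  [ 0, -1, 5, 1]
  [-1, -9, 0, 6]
λ = -3: alg = 2, geom = 1; λ = 5: alg = 2, geom = 1

Step 1 — factor the characteristic polynomial to read off the algebraic multiplicities:
  χ_A(x) = (x - 5)^2*(x + 3)^2

Step 2 — compute geometric multiplicities via the rank-nullity identity g(λ) = n − rank(A − λI):
  rank(A − (-3)·I) = 3, so dim ker(A − (-3)·I) = n − 3 = 1
  rank(A − (5)·I) = 3, so dim ker(A − (5)·I) = n − 3 = 1

Summary:
  λ = -3: algebraic multiplicity = 2, geometric multiplicity = 1
  λ = 5: algebraic multiplicity = 2, geometric multiplicity = 1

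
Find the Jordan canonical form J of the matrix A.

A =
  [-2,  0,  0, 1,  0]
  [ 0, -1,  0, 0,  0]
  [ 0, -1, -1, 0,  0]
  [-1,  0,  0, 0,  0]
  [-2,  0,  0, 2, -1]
J_2(-1) ⊕ J_2(-1) ⊕ J_1(-1)

The characteristic polynomial is
  det(x·I − A) = x^5 + 5*x^4 + 10*x^3 + 10*x^2 + 5*x + 1 = (x + 1)^5

Eigenvalues and multiplicities (the geometric multiplicity of λ is n − rank(A − λI), which equals the number of Jordan blocks for λ):
  λ = -1: algebraic multiplicity = 5, geometric multiplicity = 3

Determining the block sizes for each eigenvalue:
  λ = -1: with am = 5 and gm = 3, the partition is not yet determined (e.g. several partitions of 5 into 3 parts exist). Let N = A − (-1)·I. Computing rank(N^1) = 2, rank(N^2) = 0; the number of blocks of size ≥ j is rank(N^{j−1}) − rank(N^j), giving [3, 2]. So we have 2 block(s) of size 2, 1 block(s) of size 1 → block sizes [2, 2, 1]

Assembling the blocks gives a Jordan form
J =
  [-1,  1,  0,  0,  0]
  [ 0, -1,  0,  0,  0]
  [ 0,  0, -1,  1,  0]
  [ 0,  0,  0, -1,  0]
  [ 0,  0,  0,  0, -1]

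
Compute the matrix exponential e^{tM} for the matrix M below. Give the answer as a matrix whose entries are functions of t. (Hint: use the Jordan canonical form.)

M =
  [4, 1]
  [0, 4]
e^{tM} =
  [exp(4*t), t*exp(4*t)]
  [0, exp(4*t)]

Strategy: write M = P · J · P⁻¹ where J is a Jordan canonical form, so e^{tM} = P · e^{tJ} · P⁻¹, and e^{tJ} can be computed block-by-block.

M has Jordan form
J =
  [4, 1]
  [0, 4]
(up to reordering of blocks).

Per-block formulas:
  For a 2×2 Jordan block J_2(4): exp(t · J_2(4)) = e^(4t)·(I + t·N), where N is the 2×2 nilpotent shift.

After assembling e^{tJ} and conjugating by P, we get:

e^{tM} =
  [exp(4*t), t*exp(4*t)]
  [0, exp(4*t)]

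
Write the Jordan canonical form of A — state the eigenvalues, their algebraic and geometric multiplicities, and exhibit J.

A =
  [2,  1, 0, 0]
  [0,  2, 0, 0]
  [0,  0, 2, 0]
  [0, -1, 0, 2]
J_2(2) ⊕ J_1(2) ⊕ J_1(2)

The characteristic polynomial is
  det(x·I − A) = x^4 - 8*x^3 + 24*x^2 - 32*x + 16 = (x - 2)^4

Eigenvalues and multiplicities (the geometric multiplicity of λ is n − rank(A − λI), which equals the number of Jordan blocks for λ):
  λ = 2: algebraic multiplicity = 4, geometric multiplicity = 3

Determining the block sizes for each eigenvalue:
  λ = 2: 3 blocks summing to 4 forces exactly one block of size 2 and the rest size 1 → block sizes [2, 1, 1]

Assembling the blocks gives a Jordan form
J =
  [2, 1, 0, 0]
  [0, 2, 0, 0]
  [0, 0, 2, 0]
  [0, 0, 0, 2]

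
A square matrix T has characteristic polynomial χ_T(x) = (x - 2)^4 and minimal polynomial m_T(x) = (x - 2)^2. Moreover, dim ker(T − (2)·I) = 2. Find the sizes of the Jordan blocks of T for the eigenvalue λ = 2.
Block sizes for λ = 2: [2, 2]

Step 1 — from the characteristic polynomial, algebraic multiplicity of λ = 2 is 4. From dim ker(T − (2)·I) = 2, there are exactly 2 Jordan blocks for λ = 2.
Step 2 — from the minimal polynomial, the factor (x − 2)^2 tells us the largest block for λ = 2 has size 2.
Step 3 — with total size 4, 2 blocks, and largest block 2, the block sizes (in nonincreasing order) are [2, 2].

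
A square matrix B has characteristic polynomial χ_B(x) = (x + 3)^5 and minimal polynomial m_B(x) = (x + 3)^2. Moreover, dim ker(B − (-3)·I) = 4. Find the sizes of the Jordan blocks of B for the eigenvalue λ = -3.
Block sizes for λ = -3: [2, 1, 1, 1]

Step 1 — from the characteristic polynomial, algebraic multiplicity of λ = -3 is 5. From dim ker(B − (-3)·I) = 4, there are exactly 4 Jordan blocks for λ = -3.
Step 2 — from the minimal polynomial, the factor (x + 3)^2 tells us the largest block for λ = -3 has size 2.
Step 3 — with total size 5, 4 blocks, and largest block 2, the block sizes (in nonincreasing order) are [2, 1, 1, 1].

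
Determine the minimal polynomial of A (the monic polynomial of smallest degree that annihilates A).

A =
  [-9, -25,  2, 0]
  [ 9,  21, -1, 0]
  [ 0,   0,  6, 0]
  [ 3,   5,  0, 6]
x^3 - 18*x^2 + 108*x - 216

The characteristic polynomial is χ_A(x) = (x - 6)^4, so the eigenvalues are known. The minimal polynomial is
  m_A(x) = Π_λ (x − λ)^{k_λ}
where k_λ is the size of the *largest* Jordan block for λ (equivalently, the smallest k with (A − λI)^k v = 0 for every generalised eigenvector v of λ).

  λ = 6: largest Jordan block has size 3, contributing (x − 6)^3

So m_A(x) = (x - 6)^3 = x^3 - 18*x^2 + 108*x - 216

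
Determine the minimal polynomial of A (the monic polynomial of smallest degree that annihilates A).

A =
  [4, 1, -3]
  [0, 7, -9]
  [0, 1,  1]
x^2 - 8*x + 16

The characteristic polynomial is χ_A(x) = (x - 4)^3, so the eigenvalues are known. The minimal polynomial is
  m_A(x) = Π_λ (x − λ)^{k_λ}
where k_λ is the size of the *largest* Jordan block for λ (equivalently, the smallest k with (A − λI)^k v = 0 for every generalised eigenvector v of λ).

  λ = 4: largest Jordan block has size 2, contributing (x − 4)^2

So m_A(x) = (x - 4)^2 = x^2 - 8*x + 16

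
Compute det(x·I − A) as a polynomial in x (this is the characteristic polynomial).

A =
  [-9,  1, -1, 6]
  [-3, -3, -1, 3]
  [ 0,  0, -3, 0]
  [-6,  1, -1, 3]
x^4 + 12*x^3 + 54*x^2 + 108*x + 81

Expanding det(x·I − A) (e.g. by cofactor expansion or by noting that A is similar to its Jordan form J, which has the same characteristic polynomial as A) gives
  χ_A(x) = x^4 + 12*x^3 + 54*x^2 + 108*x + 81
which factors as (x + 3)^4. The eigenvalues (with algebraic multiplicities) are λ = -3 with multiplicity 4.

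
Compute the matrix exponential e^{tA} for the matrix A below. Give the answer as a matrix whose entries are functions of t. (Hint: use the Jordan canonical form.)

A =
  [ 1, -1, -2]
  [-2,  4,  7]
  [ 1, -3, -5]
e^{tA} =
  [t^2/2 + t + 1, t^2/2 - t, t^2/2 - 2*t]
  [-3*t^2/2 - 2*t, -3*t^2/2 + 4*t + 1, -3*t^2/2 + 7*t]
  [t^2 + t, t^2 - 3*t, t^2 - 5*t + 1]

Strategy: write A = P · J · P⁻¹ where J is a Jordan canonical form, so e^{tA} = P · e^{tJ} · P⁻¹, and e^{tJ} can be computed block-by-block.

A has Jordan form
J =
  [0, 1, 0]
  [0, 0, 1]
  [0, 0, 0]
(up to reordering of blocks).

Per-block formulas:
  For a 3×3 Jordan block J_3(0): exp(t · J_3(0)) = e^(0t)·(I + t·N + (t^2/2)·N^2), where N is the 3×3 nilpotent shift.

After assembling e^{tJ} and conjugating by P, we get:

e^{tA} =
  [t^2/2 + t + 1, t^2/2 - t, t^2/2 - 2*t]
  [-3*t^2/2 - 2*t, -3*t^2/2 + 4*t + 1, -3*t^2/2 + 7*t]
  [t^2 + t, t^2 - 3*t, t^2 - 5*t + 1]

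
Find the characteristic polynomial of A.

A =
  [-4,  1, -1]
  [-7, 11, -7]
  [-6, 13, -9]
x^3 + 2*x^2 - 15*x - 36

Expanding det(x·I − A) (e.g. by cofactor expansion or by noting that A is similar to its Jordan form J, which has the same characteristic polynomial as A) gives
  χ_A(x) = x^3 + 2*x^2 - 15*x - 36
which factors as (x - 4)*(x + 3)^2. The eigenvalues (with algebraic multiplicities) are λ = -3 with multiplicity 2, λ = 4 with multiplicity 1.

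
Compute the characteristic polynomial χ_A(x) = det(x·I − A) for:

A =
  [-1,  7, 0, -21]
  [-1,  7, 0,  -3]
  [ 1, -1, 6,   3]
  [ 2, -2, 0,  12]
x^4 - 24*x^3 + 216*x^2 - 864*x + 1296

Expanding det(x·I − A) (e.g. by cofactor expansion or by noting that A is similar to its Jordan form J, which has the same characteristic polynomial as A) gives
  χ_A(x) = x^4 - 24*x^3 + 216*x^2 - 864*x + 1296
which factors as (x - 6)^4. The eigenvalues (with algebraic multiplicities) are λ = 6 with multiplicity 4.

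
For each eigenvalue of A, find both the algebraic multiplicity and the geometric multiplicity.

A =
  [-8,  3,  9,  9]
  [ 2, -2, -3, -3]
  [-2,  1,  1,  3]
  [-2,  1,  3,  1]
λ = -2: alg = 4, geom = 2

Step 1 — factor the characteristic polynomial to read off the algebraic multiplicities:
  χ_A(x) = (x + 2)^4

Step 2 — compute geometric multiplicities via the rank-nullity identity g(λ) = n − rank(A − λI):
  rank(A − (-2)·I) = 2, so dim ker(A − (-2)·I) = n − 2 = 2

Summary:
  λ = -2: algebraic multiplicity = 4, geometric multiplicity = 2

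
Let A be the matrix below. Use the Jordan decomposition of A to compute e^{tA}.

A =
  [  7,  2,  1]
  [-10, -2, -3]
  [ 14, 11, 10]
e^{tA} =
  [-t^2*exp(5*t) + 2*t*exp(5*t) + exp(5*t), t^2*exp(5*t)/2 + 2*t*exp(5*t), t^2*exp(5*t)/2 + t*exp(5*t)]
  [4*t^2*exp(5*t) - 10*t*exp(5*t), -2*t^2*exp(5*t) - 7*t*exp(5*t) + exp(5*t), -2*t^2*exp(5*t) - 3*t*exp(5*t)]
  [-6*t^2*exp(5*t) + 14*t*exp(5*t), 3*t^2*exp(5*t) + 11*t*exp(5*t), 3*t^2*exp(5*t) + 5*t*exp(5*t) + exp(5*t)]

Strategy: write A = P · J · P⁻¹ where J is a Jordan canonical form, so e^{tA} = P · e^{tJ} · P⁻¹, and e^{tJ} can be computed block-by-block.

A has Jordan form
J =
  [5, 1, 0]
  [0, 5, 1]
  [0, 0, 5]
(up to reordering of blocks).

Per-block formulas:
  For a 3×3 Jordan block J_3(5): exp(t · J_3(5)) = e^(5t)·(I + t·N + (t^2/2)·N^2), where N is the 3×3 nilpotent shift.

After assembling e^{tJ} and conjugating by P, we get:

e^{tA} =
  [-t^2*exp(5*t) + 2*t*exp(5*t) + exp(5*t), t^2*exp(5*t)/2 + 2*t*exp(5*t), t^2*exp(5*t)/2 + t*exp(5*t)]
  [4*t^2*exp(5*t) - 10*t*exp(5*t), -2*t^2*exp(5*t) - 7*t*exp(5*t) + exp(5*t), -2*t^2*exp(5*t) - 3*t*exp(5*t)]
  [-6*t^2*exp(5*t) + 14*t*exp(5*t), 3*t^2*exp(5*t) + 11*t*exp(5*t), 3*t^2*exp(5*t) + 5*t*exp(5*t) + exp(5*t)]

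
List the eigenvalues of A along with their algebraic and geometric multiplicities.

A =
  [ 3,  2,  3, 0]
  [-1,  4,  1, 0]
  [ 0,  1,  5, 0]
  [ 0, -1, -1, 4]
λ = 4: alg = 4, geom = 2

Step 1 — factor the characteristic polynomial to read off the algebraic multiplicities:
  χ_A(x) = (x - 4)^4

Step 2 — compute geometric multiplicities via the rank-nullity identity g(λ) = n − rank(A − λI):
  rank(A − (4)·I) = 2, so dim ker(A − (4)·I) = n − 2 = 2

Summary:
  λ = 4: algebraic multiplicity = 4, geometric multiplicity = 2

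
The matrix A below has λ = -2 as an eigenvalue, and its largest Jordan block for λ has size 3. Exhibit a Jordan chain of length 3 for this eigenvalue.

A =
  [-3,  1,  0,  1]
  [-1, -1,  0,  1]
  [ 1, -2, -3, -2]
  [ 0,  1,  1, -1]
A Jordan chain for λ = -2 of length 3:
v_1 = (1, 1, -1, 0)ᵀ
v_2 = (1, 1, -2, 1)ᵀ
v_3 = (0, 1, 0, 0)ᵀ

Let N = A − (-2)·I. We want v_3 with N^3 v_3 = 0 but N^2 v_3 ≠ 0; then v_{j-1} := N · v_j for j = 3, …, 2.

Pick v_3 = (0, 1, 0, 0)ᵀ.
Then v_2 = N · v_3 = (1, 1, -2, 1)ᵀ.
Then v_1 = N · v_2 = (1, 1, -1, 0)ᵀ.

Sanity check: (A − (-2)·I) v_1 = (0, 0, 0, 0)ᵀ = 0. ✓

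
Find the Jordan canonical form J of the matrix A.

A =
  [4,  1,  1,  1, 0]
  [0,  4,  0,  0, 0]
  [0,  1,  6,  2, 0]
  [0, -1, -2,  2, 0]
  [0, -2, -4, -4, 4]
J_2(4) ⊕ J_2(4) ⊕ J_1(4)

The characteristic polynomial is
  det(x·I − A) = x^5 - 20*x^4 + 160*x^3 - 640*x^2 + 1280*x - 1024 = (x - 4)^5

Eigenvalues and multiplicities (the geometric multiplicity of λ is n − rank(A − λI), which equals the number of Jordan blocks for λ):
  λ = 4: algebraic multiplicity = 5, geometric multiplicity = 3

Determining the block sizes for each eigenvalue:
  λ = 4: with am = 5 and gm = 3, the partition is not yet determined (e.g. several partitions of 5 into 3 parts exist). Let N = A − (4)·I. Computing rank(N^1) = 2, rank(N^2) = 0; the number of blocks of size ≥ j is rank(N^{j−1}) − rank(N^j), giving [3, 2]. So we have 2 block(s) of size 2, 1 block(s) of size 1 → block sizes [2, 2, 1]

Assembling the blocks gives a Jordan form
J =
  [4, 1, 0, 0, 0]
  [0, 4, 0, 0, 0]
  [0, 0, 4, 1, 0]
  [0, 0, 0, 4, 0]
  [0, 0, 0, 0, 4]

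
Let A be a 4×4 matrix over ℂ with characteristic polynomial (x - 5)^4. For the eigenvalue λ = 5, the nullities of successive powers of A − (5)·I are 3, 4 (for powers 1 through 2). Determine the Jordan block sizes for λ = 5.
Block sizes for λ = 5: [2, 1, 1]

From the dimensions of kernels of powers, the number of Jordan blocks of size at least j is d_j − d_{j−1} where d_j = dim ker(N^j) (with d_0 = 0). Computing the differences gives [3, 1].
The number of blocks of size exactly k is (#blocks of size ≥ k) − (#blocks of size ≥ k + 1), so the partition is: 2 block(s) of size 1, 1 block(s) of size 2.
In nonincreasing order the block sizes are [2, 1, 1].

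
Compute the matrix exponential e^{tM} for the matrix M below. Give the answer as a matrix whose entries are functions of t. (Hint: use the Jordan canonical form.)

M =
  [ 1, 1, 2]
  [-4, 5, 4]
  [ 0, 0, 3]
e^{tM} =
  [-2*t*exp(3*t) + exp(3*t), t*exp(3*t), 2*t*exp(3*t)]
  [-4*t*exp(3*t), 2*t*exp(3*t) + exp(3*t), 4*t*exp(3*t)]
  [0, 0, exp(3*t)]

Strategy: write M = P · J · P⁻¹ where J is a Jordan canonical form, so e^{tM} = P · e^{tJ} · P⁻¹, and e^{tJ} can be computed block-by-block.

M has Jordan form
J =
  [3, 1, 0]
  [0, 3, 0]
  [0, 0, 3]
(up to reordering of blocks).

Per-block formulas:
  For a 1×1 block at λ = 3: exp(t · [3]) = [e^(3t)].
  For a 2×2 Jordan block J_2(3): exp(t · J_2(3)) = e^(3t)·(I + t·N), where N is the 2×2 nilpotent shift.

After assembling e^{tJ} and conjugating by P, we get:

e^{tM} =
  [-2*t*exp(3*t) + exp(3*t), t*exp(3*t), 2*t*exp(3*t)]
  [-4*t*exp(3*t), 2*t*exp(3*t) + exp(3*t), 4*t*exp(3*t)]
  [0, 0, exp(3*t)]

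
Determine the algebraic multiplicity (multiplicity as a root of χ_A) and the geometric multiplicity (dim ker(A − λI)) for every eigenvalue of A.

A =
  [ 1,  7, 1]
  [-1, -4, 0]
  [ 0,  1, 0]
λ = -1: alg = 3, geom = 1

Step 1 — factor the characteristic polynomial to read off the algebraic multiplicities:
  χ_A(x) = (x + 1)^3

Step 2 — compute geometric multiplicities via the rank-nullity identity g(λ) = n − rank(A − λI):
  rank(A − (-1)·I) = 2, so dim ker(A − (-1)·I) = n − 2 = 1

Summary:
  λ = -1: algebraic multiplicity = 3, geometric multiplicity = 1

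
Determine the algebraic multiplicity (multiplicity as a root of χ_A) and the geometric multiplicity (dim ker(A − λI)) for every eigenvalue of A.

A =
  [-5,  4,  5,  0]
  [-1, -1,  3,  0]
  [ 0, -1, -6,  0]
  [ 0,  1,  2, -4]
λ = -4: alg = 4, geom = 2

Step 1 — factor the characteristic polynomial to read off the algebraic multiplicities:
  χ_A(x) = (x + 4)^4

Step 2 — compute geometric multiplicities via the rank-nullity identity g(λ) = n − rank(A − λI):
  rank(A − (-4)·I) = 2, so dim ker(A − (-4)·I) = n − 2 = 2

Summary:
  λ = -4: algebraic multiplicity = 4, geometric multiplicity = 2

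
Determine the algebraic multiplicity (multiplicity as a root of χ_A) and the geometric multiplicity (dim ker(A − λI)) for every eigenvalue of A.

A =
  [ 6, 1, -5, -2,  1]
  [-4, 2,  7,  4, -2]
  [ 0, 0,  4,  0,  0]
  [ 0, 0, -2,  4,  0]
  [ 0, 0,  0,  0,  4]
λ = 4: alg = 5, geom = 3

Step 1 — factor the characteristic polynomial to read off the algebraic multiplicities:
  χ_A(x) = (x - 4)^5

Step 2 — compute geometric multiplicities via the rank-nullity identity g(λ) = n − rank(A − λI):
  rank(A − (4)·I) = 2, so dim ker(A − (4)·I) = n − 2 = 3

Summary:
  λ = 4: algebraic multiplicity = 5, geometric multiplicity = 3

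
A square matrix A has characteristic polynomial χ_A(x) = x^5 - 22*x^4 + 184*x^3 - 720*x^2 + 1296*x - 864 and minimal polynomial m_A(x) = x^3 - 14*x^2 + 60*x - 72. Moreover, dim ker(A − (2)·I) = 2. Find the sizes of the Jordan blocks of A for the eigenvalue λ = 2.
Block sizes for λ = 2: [1, 1]

Step 1 — from the characteristic polynomial, algebraic multiplicity of λ = 2 is 2. From dim ker(A − (2)·I) = 2, there are exactly 2 Jordan blocks for λ = 2.
Step 2 — from the minimal polynomial, the factor (x − 2) tells us the largest block for λ = 2 has size 1.
Step 3 — with total size 2, 2 blocks, and largest block 1, the block sizes (in nonincreasing order) are [1, 1].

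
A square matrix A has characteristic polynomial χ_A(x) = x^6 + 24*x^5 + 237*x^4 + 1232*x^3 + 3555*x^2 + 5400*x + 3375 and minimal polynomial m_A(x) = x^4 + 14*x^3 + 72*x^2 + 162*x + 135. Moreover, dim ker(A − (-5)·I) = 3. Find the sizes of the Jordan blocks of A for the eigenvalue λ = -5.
Block sizes for λ = -5: [1, 1, 1]

Step 1 — from the characteristic polynomial, algebraic multiplicity of λ = -5 is 3. From dim ker(A − (-5)·I) = 3, there are exactly 3 Jordan blocks for λ = -5.
Step 2 — from the minimal polynomial, the factor (x + 5) tells us the largest block for λ = -5 has size 1.
Step 3 — with total size 3, 3 blocks, and largest block 1, the block sizes (in nonincreasing order) are [1, 1, 1].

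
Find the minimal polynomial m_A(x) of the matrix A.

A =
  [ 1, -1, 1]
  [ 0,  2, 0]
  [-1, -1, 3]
x^2 - 4*x + 4

The characteristic polynomial is χ_A(x) = (x - 2)^3, so the eigenvalues are known. The minimal polynomial is
  m_A(x) = Π_λ (x − λ)^{k_λ}
where k_λ is the size of the *largest* Jordan block for λ (equivalently, the smallest k with (A − λI)^k v = 0 for every generalised eigenvector v of λ).

  λ = 2: largest Jordan block has size 2, contributing (x − 2)^2

So m_A(x) = (x - 2)^2 = x^2 - 4*x + 4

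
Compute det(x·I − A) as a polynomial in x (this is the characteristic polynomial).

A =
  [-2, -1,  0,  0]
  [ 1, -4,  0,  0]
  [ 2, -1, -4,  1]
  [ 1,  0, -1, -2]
x^4 + 12*x^3 + 54*x^2 + 108*x + 81

Expanding det(x·I − A) (e.g. by cofactor expansion or by noting that A is similar to its Jordan form J, which has the same characteristic polynomial as A) gives
  χ_A(x) = x^4 + 12*x^3 + 54*x^2 + 108*x + 81
which factors as (x + 3)^4. The eigenvalues (with algebraic multiplicities) are λ = -3 with multiplicity 4.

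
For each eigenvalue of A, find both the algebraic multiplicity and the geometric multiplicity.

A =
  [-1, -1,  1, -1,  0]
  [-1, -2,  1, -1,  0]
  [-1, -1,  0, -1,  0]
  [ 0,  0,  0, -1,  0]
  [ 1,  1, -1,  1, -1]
λ = -1: alg = 5, geom = 3

Step 1 — factor the characteristic polynomial to read off the algebraic multiplicities:
  χ_A(x) = (x + 1)^5

Step 2 — compute geometric multiplicities via the rank-nullity identity g(λ) = n − rank(A − λI):
  rank(A − (-1)·I) = 2, so dim ker(A − (-1)·I) = n − 2 = 3

Summary:
  λ = -1: algebraic multiplicity = 5, geometric multiplicity = 3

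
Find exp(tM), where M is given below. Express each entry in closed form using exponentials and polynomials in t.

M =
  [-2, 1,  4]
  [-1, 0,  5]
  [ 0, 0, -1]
e^{tM} =
  [-t*exp(-t) + exp(-t), t*exp(-t), t^2*exp(-t)/2 + 4*t*exp(-t)]
  [-t*exp(-t), t*exp(-t) + exp(-t), t^2*exp(-t)/2 + 5*t*exp(-t)]
  [0, 0, exp(-t)]

Strategy: write M = P · J · P⁻¹ where J is a Jordan canonical form, so e^{tM} = P · e^{tJ} · P⁻¹, and e^{tJ} can be computed block-by-block.

M has Jordan form
J =
  [-1,  1,  0]
  [ 0, -1,  1]
  [ 0,  0, -1]
(up to reordering of blocks).

Per-block formulas:
  For a 3×3 Jordan block J_3(-1): exp(t · J_3(-1)) = e^(-1t)·(I + t·N + (t^2/2)·N^2), where N is the 3×3 nilpotent shift.

After assembling e^{tJ} and conjugating by P, we get:

e^{tM} =
  [-t*exp(-t) + exp(-t), t*exp(-t), t^2*exp(-t)/2 + 4*t*exp(-t)]
  [-t*exp(-t), t*exp(-t) + exp(-t), t^2*exp(-t)/2 + 5*t*exp(-t)]
  [0, 0, exp(-t)]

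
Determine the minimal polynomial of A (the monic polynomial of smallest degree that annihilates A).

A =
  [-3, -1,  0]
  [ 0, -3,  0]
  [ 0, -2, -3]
x^2 + 6*x + 9

The characteristic polynomial is χ_A(x) = (x + 3)^3, so the eigenvalues are known. The minimal polynomial is
  m_A(x) = Π_λ (x − λ)^{k_λ}
where k_λ is the size of the *largest* Jordan block for λ (equivalently, the smallest k with (A − λI)^k v = 0 for every generalised eigenvector v of λ).

  λ = -3: largest Jordan block has size 2, contributing (x + 3)^2

So m_A(x) = (x + 3)^2 = x^2 + 6*x + 9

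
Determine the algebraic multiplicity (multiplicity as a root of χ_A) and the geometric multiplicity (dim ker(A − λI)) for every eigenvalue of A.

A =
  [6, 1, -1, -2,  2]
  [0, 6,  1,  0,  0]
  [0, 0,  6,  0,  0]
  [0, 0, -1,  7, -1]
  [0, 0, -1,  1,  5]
λ = 6: alg = 5, geom = 2

Step 1 — factor the characteristic polynomial to read off the algebraic multiplicities:
  χ_A(x) = (x - 6)^5

Step 2 — compute geometric multiplicities via the rank-nullity identity g(λ) = n − rank(A − λI):
  rank(A − (6)·I) = 3, so dim ker(A − (6)·I) = n − 3 = 2

Summary:
  λ = 6: algebraic multiplicity = 5, geometric multiplicity = 2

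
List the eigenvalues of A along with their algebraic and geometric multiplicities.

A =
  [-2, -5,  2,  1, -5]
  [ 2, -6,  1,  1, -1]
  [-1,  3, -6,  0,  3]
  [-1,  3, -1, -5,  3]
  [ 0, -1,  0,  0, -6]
λ = -5: alg = 5, geom = 2

Step 1 — factor the characteristic polynomial to read off the algebraic multiplicities:
  χ_A(x) = (x + 5)^5

Step 2 — compute geometric multiplicities via the rank-nullity identity g(λ) = n − rank(A − λI):
  rank(A − (-5)·I) = 3, so dim ker(A − (-5)·I) = n − 3 = 2

Summary:
  λ = -5: algebraic multiplicity = 5, geometric multiplicity = 2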